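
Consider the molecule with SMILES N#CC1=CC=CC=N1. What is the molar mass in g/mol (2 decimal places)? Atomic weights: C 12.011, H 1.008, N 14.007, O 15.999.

First, the molecular formula is C6H4N2 (counting implicit H from valence).
  C: 6 × 12.011 = 72.066
  H: 4 × 1.008 = 4.032
  N: 2 × 14.007 = 28.014
Sum: 6×12.011 + 4×1.008 + 2×14.007 = 104.112 → 104.11 g/mol.

104.11 g/mol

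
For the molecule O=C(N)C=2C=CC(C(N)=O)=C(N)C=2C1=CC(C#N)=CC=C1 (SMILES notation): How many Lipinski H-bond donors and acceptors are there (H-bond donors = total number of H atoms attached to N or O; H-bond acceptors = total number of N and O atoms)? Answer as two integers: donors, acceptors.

Donors: find every N or O and count the H atoms it carries.
  atom 1 (O): bond orders sum to 2 → 0 H
  atom 3 (N): bond orders sum to 1 → 2 H
  atom 9 (N): bond orders sum to 1 → 2 H
  atom 10 (O): bond orders sum to 2 → 0 H
  atom 12 (N): bond orders sum to 1 → 2 H
  atom 18 (N): bond orders sum to 3 → 0 H
Lipinski HBD = 6.
Acceptors: N atoms = 4, O atoms = 2 → HBA = 6.

6, 6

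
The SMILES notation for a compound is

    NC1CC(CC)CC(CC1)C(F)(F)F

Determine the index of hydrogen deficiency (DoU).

1

Molecular formula: C10H18F3N.
DoU = (2C + 2 + N − H − X) / 2, where X is the halogen count and O/S are ignored.
    = (2·10 + 2 + 1 − 18 − 3) / 2 = 2 / 2 = 1.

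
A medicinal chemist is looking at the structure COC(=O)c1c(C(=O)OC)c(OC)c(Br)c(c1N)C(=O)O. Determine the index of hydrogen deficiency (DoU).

7

Molecular formula: C12H12BrNO7.
DoU = (2C + 2 + N − H − X) / 2, where X is the halogen count and O/S are ignored.
    = (2·12 + 2 + 1 − 12 − 1) / 2 = 14 / 2 = 7.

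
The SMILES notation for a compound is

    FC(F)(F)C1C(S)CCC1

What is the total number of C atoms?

6

Count every carbon token in the SMILES (each C, including those in ring-closure positions and inside branches).
Carbon count: 6.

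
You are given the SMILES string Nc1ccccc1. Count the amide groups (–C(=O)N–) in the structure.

0

Scan the SMILES for the amide motif — none present.
Groups that are present: 1 primary amine.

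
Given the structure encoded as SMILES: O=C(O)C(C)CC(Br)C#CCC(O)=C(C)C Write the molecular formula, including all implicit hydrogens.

Walk through each heavy atom and fill implicit hydrogens from standard valence (C 4, N 3, O 2, S 2, halogen 1):
  atom 1: O, bond orders sum to 2 (valence 2) → 0 H
  atom 2: C, bond orders sum to 4 (valence 4) → 0 H
  atom 3: O, bond orders sum to 1 (valence 2) → 1 H
  atom 4: C, bond orders sum to 3 (valence 4) → 1 H
  atom 5: C, bond orders sum to 1 (valence 4) → 3 H
  atom 6: C, bond orders sum to 2 (valence 4) → 2 H
  atom 7: C, bond orders sum to 3 (valence 4) → 1 H
  atom 8: Br (halogen, monovalent) → 0 H
  atom 9: C, bond orders sum to 4 (valence 4) → 0 H
  atom 10: C, bond orders sum to 4 (valence 4) → 0 H
  atom 11: C, bond orders sum to 2 (valence 4) → 2 H
  atom 12: C, bond orders sum to 4 (valence 4) → 0 H
  atom 13: O, bond orders sum to 1 (valence 2) → 1 H
  atom 14: C, bond orders sum to 4 (valence 4) → 0 H
  atom 15: C, bond orders sum to 1 (valence 4) → 3 H
  atom 16: C, bond orders sum to 1 (valence 4) → 3 H
Totals → C:12, H:17, Br:1, O:3.
In Hill order: C12H17BrO3.

C12H17BrO3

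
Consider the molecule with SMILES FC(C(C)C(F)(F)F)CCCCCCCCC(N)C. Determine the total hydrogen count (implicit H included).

27

Walk through each heavy atom and fill implicit hydrogens from standard valence (C 4, N 3, O 2, S 2, halogen 1):
  atom 1: F (halogen, monovalent) → 0 H
  atom 2: C, bond orders sum to 3 (valence 4) → 1 H
  atom 3: C, bond orders sum to 3 (valence 4) → 1 H
  atom 4: C, bond orders sum to 1 (valence 4) → 3 H
  atom 5: C, bond orders sum to 4 (valence 4) → 0 H
  atom 6: F (halogen, monovalent) → 0 H
  atom 7: F (halogen, monovalent) → 0 H
  atom 8: F (halogen, monovalent) → 0 H
  atom 9: C, bond orders sum to 2 (valence 4) → 2 H
  atom 10: C, bond orders sum to 2 (valence 4) → 2 H
  atom 11: C, bond orders sum to 2 (valence 4) → 2 H
  atom 12: C, bond orders sum to 2 (valence 4) → 2 H
  atom 13: C, bond orders sum to 2 (valence 4) → 2 H
  atom 14: C, bond orders sum to 2 (valence 4) → 2 H
  atom 15: C, bond orders sum to 2 (valence 4) → 2 H
  atom 16: C, bond orders sum to 2 (valence 4) → 2 H
  atom 17: C, bond orders sum to 3 (valence 4) → 1 H
  atom 18: N, bond orders sum to 1 (valence 3) → 2 H
  atom 19: C, bond orders sum to 1 (valence 4) → 3 H
Total hydrogens: 27.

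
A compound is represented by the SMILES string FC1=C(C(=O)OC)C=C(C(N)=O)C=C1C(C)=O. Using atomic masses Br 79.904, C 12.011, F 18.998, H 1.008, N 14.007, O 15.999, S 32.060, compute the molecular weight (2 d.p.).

First, the molecular formula is C11H10FNO4 (counting implicit H from valence).
  C: 11 × 12.011 = 132.121
  F: 1 × 18.998 = 18.998
  H: 10 × 1.008 = 10.080
  N: 1 × 14.007 = 14.007
  O: 4 × 15.999 = 63.996
Sum: 11×12.011 + 1×18.998 + 10×1.008 + 1×14.007 + 4×15.999 = 239.202 → 239.20 g/mol.

239.20 g/mol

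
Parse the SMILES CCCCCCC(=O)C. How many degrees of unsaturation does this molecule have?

Molecular formula: C8H16O.
DoU = (2C + 2 + N − H − X) / 2, where X is the halogen count and O/S are ignored.
    = (2·8 + 2 + 0 − 16 − 0) / 2 = 2 / 2 = 1.

1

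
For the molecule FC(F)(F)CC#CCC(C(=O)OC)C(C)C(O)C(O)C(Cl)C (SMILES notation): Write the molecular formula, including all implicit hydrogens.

C14H20ClF3O4

Walk through each heavy atom and fill implicit hydrogens from standard valence (C 4, N 3, O 2, S 2, halogen 1):
  atom 1: F (halogen, monovalent) → 0 H
  atom 2: C, bond orders sum to 4 (valence 4) → 0 H
  atom 3: F (halogen, monovalent) → 0 H
  atom 4: F (halogen, monovalent) → 0 H
  atom 5: C, bond orders sum to 2 (valence 4) → 2 H
  atom 6: C, bond orders sum to 4 (valence 4) → 0 H
  atom 7: C, bond orders sum to 4 (valence 4) → 0 H
  atom 8: C, bond orders sum to 2 (valence 4) → 2 H
  atom 9: C, bond orders sum to 3 (valence 4) → 1 H
  atom 10: C, bond orders sum to 4 (valence 4) → 0 H
  atom 11: O, bond orders sum to 2 (valence 2) → 0 H
  atom 12: O, bond orders sum to 2 (valence 2) → 0 H
  atom 13: C, bond orders sum to 1 (valence 4) → 3 H
  atom 14: C, bond orders sum to 3 (valence 4) → 1 H
  atom 15: C, bond orders sum to 1 (valence 4) → 3 H
  atom 16: C, bond orders sum to 3 (valence 4) → 1 H
  atom 17: O, bond orders sum to 1 (valence 2) → 1 H
  atom 18: C, bond orders sum to 3 (valence 4) → 1 H
  atom 19: O, bond orders sum to 1 (valence 2) → 1 H
  atom 20: C, bond orders sum to 3 (valence 4) → 1 H
  atom 21: Cl (halogen, monovalent) → 0 H
  atom 22: C, bond orders sum to 1 (valence 4) → 3 H
Totals → C:14, H:20, Cl:1, F:3, O:4.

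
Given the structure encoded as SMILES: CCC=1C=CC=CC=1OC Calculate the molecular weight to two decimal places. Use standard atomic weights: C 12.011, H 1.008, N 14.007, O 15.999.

First, the molecular formula is C9H12O (counting implicit H from valence).
  C: 9 × 12.011 = 108.099
  H: 12 × 1.008 = 12.096
  O: 1 × 15.999 = 15.999
Sum: 9×12.011 + 12×1.008 + 1×15.999 = 136.194 → 136.19 g/mol.

136.19 g/mol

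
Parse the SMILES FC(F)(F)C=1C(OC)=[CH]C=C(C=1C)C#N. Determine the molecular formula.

C10H8F3NO

Walk through each heavy atom and fill implicit hydrogens from standard valence (C 4, N 3, O 2, S 2, halogen 1):
  atom 1: F (halogen, monovalent) → 0 H
  atom 2: C, bond orders sum to 4 (valence 4) → 0 H
  atom 3: F (halogen, monovalent) → 0 H
  atom 4: F (halogen, monovalent) → 0 H
  atom 5: C, bond orders sum to 4 (valence 4) → 0 H
  atom 6: C, bond orders sum to 4 (valence 4) → 0 H
  atom 7: O, bond orders sum to 2 (valence 2) → 0 H
  atom 8: C, bond orders sum to 1 (valence 4) → 3 H
  atom 9: C with explicit H count 1
  atom 10: C, bond orders sum to 3 (valence 4) → 1 H
  atom 11: C, bond orders sum to 4 (valence 4) → 0 H
  atom 12: C, bond orders sum to 4 (valence 4) → 0 H
  atom 13: C, bond orders sum to 1 (valence 4) → 3 H
  atom 14: C, bond orders sum to 4 (valence 4) → 0 H
  atom 15: N, bond orders sum to 3 (valence 3) → 0 H
Totals → C:10, H:8, F:3, N:1, O:1.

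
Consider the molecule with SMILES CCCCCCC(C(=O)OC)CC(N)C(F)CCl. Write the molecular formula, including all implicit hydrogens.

Walk through each heavy atom and fill implicit hydrogens from standard valence (C 4, N 3, O 2, S 2, halogen 1):
  atom 1: C, bond orders sum to 1 (valence 4) → 3 H
  atom 2: C, bond orders sum to 2 (valence 4) → 2 H
  atom 3: C, bond orders sum to 2 (valence 4) → 2 H
  atom 4: C, bond orders sum to 2 (valence 4) → 2 H
  atom 5: C, bond orders sum to 2 (valence 4) → 2 H
  atom 6: C, bond orders sum to 2 (valence 4) → 2 H
  atom 7: C, bond orders sum to 3 (valence 4) → 1 H
  atom 8: C, bond orders sum to 4 (valence 4) → 0 H
  atom 9: O, bond orders sum to 2 (valence 2) → 0 H
  atom 10: O, bond orders sum to 2 (valence 2) → 0 H
  atom 11: C, bond orders sum to 1 (valence 4) → 3 H
  atom 12: C, bond orders sum to 2 (valence 4) → 2 H
  atom 13: C, bond orders sum to 3 (valence 4) → 1 H
  atom 14: N, bond orders sum to 1 (valence 3) → 2 H
  atom 15: C, bond orders sum to 3 (valence 4) → 1 H
  atom 16: F (halogen, monovalent) → 0 H
  atom 17: C, bond orders sum to 2 (valence 4) → 2 H
  atom 18: Cl (halogen, monovalent) → 0 H
Totals → C:13, H:25, Cl:1, F:1, N:1, O:2.

C13H25ClFNO2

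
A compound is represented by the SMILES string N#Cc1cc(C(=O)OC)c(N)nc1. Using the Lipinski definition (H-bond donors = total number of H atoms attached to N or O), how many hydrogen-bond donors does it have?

Donors: find every N or O and count the H atoms it carries.
  atom 1 (N): bond orders sum to 3 → 0 H
  atom 7 (O): bond orders sum to 2 → 0 H
  atom 8 (O): bond orders sum to 2 → 0 H
  atom 11 (N): bond orders sum to 1 → 2 H
  atom 12 (N): bond orders sum to 3 → 0 H
Lipinski HBD = 2.

2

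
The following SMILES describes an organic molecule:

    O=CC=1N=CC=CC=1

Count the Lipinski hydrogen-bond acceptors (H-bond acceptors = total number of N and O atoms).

2

N atoms: 1; O atoms: 1.
Lipinski HBA = 1 + 1 = 2.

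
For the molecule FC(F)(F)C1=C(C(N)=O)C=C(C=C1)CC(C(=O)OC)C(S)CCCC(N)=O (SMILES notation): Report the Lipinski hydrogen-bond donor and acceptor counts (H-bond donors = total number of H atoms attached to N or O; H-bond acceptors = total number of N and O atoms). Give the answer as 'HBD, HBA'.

Donors: find every N or O and count the H atoms it carries.
  atom 8 (N): bond orders sum to 1 → 2 H
  atom 9 (O): bond orders sum to 2 → 0 H
  atom 17 (O): bond orders sum to 2 → 0 H
  atom 18 (O): bond orders sum to 2 → 0 H
  atom 26 (N): bond orders sum to 1 → 2 H
  atom 27 (O): bond orders sum to 2 → 0 H
Lipinski HBD = 4.
Acceptors: N atoms = 2, O atoms = 4 → HBA = 6.

4, 6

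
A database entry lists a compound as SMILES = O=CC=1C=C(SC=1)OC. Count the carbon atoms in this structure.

6

Count every carbon token in the SMILES (each C, including those in ring-closure positions and inside branches).
Carbon count: 6.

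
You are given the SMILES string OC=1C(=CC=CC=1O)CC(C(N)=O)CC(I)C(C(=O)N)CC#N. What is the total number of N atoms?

Scan the SMILES for N atoms (remember two-letter symbols like Cl and Br are single atoms).
Nitrogen count: 3.

3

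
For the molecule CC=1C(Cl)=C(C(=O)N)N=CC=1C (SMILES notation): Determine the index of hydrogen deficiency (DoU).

Degree of unsaturation = (number of rings) + (number of π bonds).
Ring closures in the SMILES: 1.
π bonds: 4 double bonds (each 1 DoU) → 4 DoU from unsaturation.
Total DoU = 1 + 4 = 5.

5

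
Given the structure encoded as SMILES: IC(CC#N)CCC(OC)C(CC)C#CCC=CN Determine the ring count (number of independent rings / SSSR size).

0

In SMILES, each pair of matching ring-closure digits denotes one ring-closing bond; the number of such bonds equals the number of independent rings.
Ring-closure bonds here: 0.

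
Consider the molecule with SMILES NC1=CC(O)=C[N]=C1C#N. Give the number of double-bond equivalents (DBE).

Degree of unsaturation = (number of rings) + (number of π bonds).
Ring closures in the SMILES: 1.
π bonds: 3 double bonds (each 1 DoU), 1 triple bond (each 2 DoU) → 5 DoU from unsaturation.
Total DoU = 1 + 5 = 6.

6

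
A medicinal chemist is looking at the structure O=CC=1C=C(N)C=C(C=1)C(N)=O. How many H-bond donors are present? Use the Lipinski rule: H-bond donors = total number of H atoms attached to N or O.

4

Donors: find every N or O and count the H atoms it carries.
  atom 1 (O): bond orders sum to 2 → 0 H
  atom 6 (N): bond orders sum to 1 → 2 H
  atom 11 (N): bond orders sum to 1 → 2 H
  atom 12 (O): bond orders sum to 2 → 0 H
Lipinski HBD = 4.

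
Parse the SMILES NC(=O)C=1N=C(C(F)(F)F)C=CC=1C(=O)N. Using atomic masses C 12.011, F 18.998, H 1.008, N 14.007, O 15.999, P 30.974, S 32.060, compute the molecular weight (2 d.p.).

233.15 g/mol

First, the molecular formula is C8H6F3N3O2 (counting implicit H from valence).
  C: 8 × 12.011 = 96.088
  F: 3 × 18.998 = 56.994
  H: 6 × 1.008 = 6.048
  N: 3 × 14.007 = 42.021
  O: 2 × 15.999 = 31.998
Sum: 8×12.011 + 3×18.998 + 6×1.008 + 3×14.007 + 2×15.999 = 233.149 → 233.15 g/mol.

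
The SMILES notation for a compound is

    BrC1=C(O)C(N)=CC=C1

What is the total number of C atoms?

Count every carbon token in the SMILES (each C, including those in ring-closure positions and inside branches).
Carbon count: 6.

6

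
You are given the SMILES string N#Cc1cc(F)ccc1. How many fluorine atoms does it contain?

Scan the SMILES for F atoms (remember two-letter symbols like Cl and Br are single atoms).
Fluorine count: 1.

1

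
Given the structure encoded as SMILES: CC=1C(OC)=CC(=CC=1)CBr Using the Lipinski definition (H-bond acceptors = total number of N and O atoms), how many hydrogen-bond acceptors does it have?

N atoms: 0; O atoms: 1.
Lipinski HBA = 0 + 1 = 1.

1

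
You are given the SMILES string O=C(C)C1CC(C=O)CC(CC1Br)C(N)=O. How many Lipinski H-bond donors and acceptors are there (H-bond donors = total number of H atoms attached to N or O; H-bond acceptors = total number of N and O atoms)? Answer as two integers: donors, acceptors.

2, 4

Donors: find every N or O and count the H atoms it carries.
  atom 1 (O): bond orders sum to 2 → 0 H
  atom 8 (O): bond orders sum to 2 → 0 H
  atom 15 (N): bond orders sum to 1 → 2 H
  atom 16 (O): bond orders sum to 2 → 0 H
Lipinski HBD = 2.
Acceptors: N atoms = 1, O atoms = 3 → HBA = 4.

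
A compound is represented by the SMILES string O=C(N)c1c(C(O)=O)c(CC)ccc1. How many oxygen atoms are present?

3

Scan the SMILES for O atoms (remember two-letter symbols like Cl and Br are single atoms).
Oxygen count: 3.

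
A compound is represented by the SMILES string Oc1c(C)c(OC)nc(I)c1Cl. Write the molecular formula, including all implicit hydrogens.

Walk through each heavy atom and fill implicit hydrogens from standard valence (C 4, N 3, O 2, S 2, halogen 1); for lowercase aromatic atoms, an aromatic c carries 1 H when it has two neighbours and 0 H with three, and aromatic n carries 0 H:
  atom 1: O, bond orders sum to 1 (valence 2) → 1 H
  atom 2: aromatic c, 3 neighbours → 0 H
  atom 3: aromatic c, 3 neighbours → 0 H
  atom 4: C, bond orders sum to 1 (valence 4) → 3 H
  atom 5: aromatic c, 3 neighbours → 0 H
  atom 6: O, bond orders sum to 2 (valence 2) → 0 H
  atom 7: C, bond orders sum to 1 (valence 4) → 3 H
  atom 8: aromatic n, 2 neighbours → 0 H
  atom 9: aromatic c, 3 neighbours → 0 H
  atom 10: I (halogen, monovalent) → 0 H
  atom 11: aromatic c, 3 neighbours → 0 H
  atom 12: Cl (halogen, monovalent) → 0 H
Totals → C:7, H:7, Cl:1, I:1, N:1, O:2.
In Hill order: C7H7ClINO2.

C7H7ClINO2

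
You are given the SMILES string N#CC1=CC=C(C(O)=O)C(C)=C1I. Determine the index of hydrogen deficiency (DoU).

7

Degree of unsaturation = (number of rings) + (number of π bonds).
Ring closures in the SMILES: 1.
π bonds: 4 double bonds (each 1 DoU), 1 triple bond (each 2 DoU) → 6 DoU from unsaturation.
Total DoU = 1 + 6 = 7.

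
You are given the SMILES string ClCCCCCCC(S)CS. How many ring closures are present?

In SMILES, each pair of matching ring-closure digits denotes one ring-closing bond; the number of such bonds equals the number of independent rings.
Ring-closure bonds here: 0.

0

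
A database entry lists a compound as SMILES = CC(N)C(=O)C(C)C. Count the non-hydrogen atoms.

Every atom symbol written in the SMILES (organic subset) is one heavy atom; implicit H are not written.
Heavy atoms by element → C:6, N:1, O:1.
Total: 8.

8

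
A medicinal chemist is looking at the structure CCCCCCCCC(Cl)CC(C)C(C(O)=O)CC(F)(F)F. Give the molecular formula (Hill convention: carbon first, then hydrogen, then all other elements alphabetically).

Walk through each heavy atom and fill implicit hydrogens from standard valence (C 4, N 3, O 2, S 2, halogen 1):
  atom 1: C, bond orders sum to 1 (valence 4) → 3 H
  atom 2: C, bond orders sum to 2 (valence 4) → 2 H
  atom 3: C, bond orders sum to 2 (valence 4) → 2 H
  atom 4: C, bond orders sum to 2 (valence 4) → 2 H
  atom 5: C, bond orders sum to 2 (valence 4) → 2 H
  atom 6: C, bond orders sum to 2 (valence 4) → 2 H
  atom 7: C, bond orders sum to 2 (valence 4) → 2 H
  atom 8: C, bond orders sum to 2 (valence 4) → 2 H
  atom 9: C, bond orders sum to 3 (valence 4) → 1 H
  atom 10: Cl (halogen, monovalent) → 0 H
  atom 11: C, bond orders sum to 2 (valence 4) → 2 H
  atom 12: C, bond orders sum to 3 (valence 4) → 1 H
  atom 13: C, bond orders sum to 1 (valence 4) → 3 H
  atom 14: C, bond orders sum to 3 (valence 4) → 1 H
  atom 15: C, bond orders sum to 4 (valence 4) → 0 H
  atom 16: O, bond orders sum to 1 (valence 2) → 1 H
  atom 17: O, bond orders sum to 2 (valence 2) → 0 H
  atom 18: C, bond orders sum to 2 (valence 4) → 2 H
  atom 19: C, bond orders sum to 4 (valence 4) → 0 H
  atom 20: F (halogen, monovalent) → 0 H
  atom 21: F (halogen, monovalent) → 0 H
  atom 22: F (halogen, monovalent) → 0 H
Totals → C:16, H:28, Cl:1, F:3, O:2.

C16H28ClF3O2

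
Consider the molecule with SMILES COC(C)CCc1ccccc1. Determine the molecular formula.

Walk through each heavy atom and fill implicit hydrogens from standard valence (C 4, N 3, O 2, S 2, halogen 1); for lowercase aromatic atoms, an aromatic c carries 1 H when it has two neighbours and 0 H with three, and aromatic n carries 0 H:
  atom 1: C, bond orders sum to 1 (valence 4) → 3 H
  atom 2: O, bond orders sum to 2 (valence 2) → 0 H
  atom 3: C, bond orders sum to 3 (valence 4) → 1 H
  atom 4: C, bond orders sum to 1 (valence 4) → 3 H
  atom 5: C, bond orders sum to 2 (valence 4) → 2 H
  atom 6: C, bond orders sum to 2 (valence 4) → 2 H
  atom 7: aromatic c, 3 neighbours → 0 H
  atom 8: aromatic c, 2 neighbours → 1 H
  atom 9: aromatic c, 2 neighbours → 1 H
  atom 10: aromatic c, 2 neighbours → 1 H
  atom 11: aromatic c, 2 neighbours → 1 H
  atom 12: aromatic c, 2 neighbours → 1 H
Totals → C:11, H:16, O:1.

C11H16O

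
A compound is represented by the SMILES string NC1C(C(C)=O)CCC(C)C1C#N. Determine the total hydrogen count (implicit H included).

Walk through each heavy atom and fill implicit hydrogens from standard valence (C 4, N 3, O 2, S 2, halogen 1):
  atom 1: N, bond orders sum to 1 (valence 3) → 2 H
  atom 2: C, bond orders sum to 3 (valence 4) → 1 H
  atom 3: C, bond orders sum to 3 (valence 4) → 1 H
  atom 4: C, bond orders sum to 4 (valence 4) → 0 H
  atom 5: C, bond orders sum to 1 (valence 4) → 3 H
  atom 6: O, bond orders sum to 2 (valence 2) → 0 H
  atom 7: C, bond orders sum to 2 (valence 4) → 2 H
  atom 8: C, bond orders sum to 2 (valence 4) → 2 H
  atom 9: C, bond orders sum to 3 (valence 4) → 1 H
  atom 10: C, bond orders sum to 1 (valence 4) → 3 H
  atom 11: C, bond orders sum to 3 (valence 4) → 1 H
  atom 12: C, bond orders sum to 4 (valence 4) → 0 H
  atom 13: N, bond orders sum to 3 (valence 3) → 0 H
Total hydrogens: 16.

16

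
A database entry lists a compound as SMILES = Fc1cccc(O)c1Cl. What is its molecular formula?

C6H4ClFO

Walk through each heavy atom and fill implicit hydrogens from standard valence (C 4, N 3, O 2, S 2, halogen 1); for lowercase aromatic atoms, an aromatic c carries 1 H when it has two neighbours and 0 H with three, and aromatic n carries 0 H:
  atom 1: F (halogen, monovalent) → 0 H
  atom 2: aromatic c, 3 neighbours → 0 H
  atom 3: aromatic c, 2 neighbours → 1 H
  atom 4: aromatic c, 2 neighbours → 1 H
  atom 5: aromatic c, 2 neighbours → 1 H
  atom 6: aromatic c, 3 neighbours → 0 H
  atom 7: O, bond orders sum to 1 (valence 2) → 1 H
  atom 8: aromatic c, 3 neighbours → 0 H
  atom 9: Cl (halogen, monovalent) → 0 H
Totals → C:6, H:4, Cl:1, F:1, O:1.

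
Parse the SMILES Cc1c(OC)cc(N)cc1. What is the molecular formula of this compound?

C8H11NO

Walk through each heavy atom and fill implicit hydrogens from standard valence (C 4, N 3, O 2, S 2, halogen 1); for lowercase aromatic atoms, an aromatic c carries 1 H when it has two neighbours and 0 H with three, and aromatic n carries 0 H:
  atom 1: C, bond orders sum to 1 (valence 4) → 3 H
  atom 2: aromatic c, 3 neighbours → 0 H
  atom 3: aromatic c, 3 neighbours → 0 H
  atom 4: O, bond orders sum to 2 (valence 2) → 0 H
  atom 5: C, bond orders sum to 1 (valence 4) → 3 H
  atom 6: aromatic c, 2 neighbours → 1 H
  atom 7: aromatic c, 3 neighbours → 0 H
  atom 8: N, bond orders sum to 1 (valence 3) → 2 H
  atom 9: aromatic c, 2 neighbours → 1 H
  atom 10: aromatic c, 2 neighbours → 1 H
Totals → C:8, H:11, N:1, O:1.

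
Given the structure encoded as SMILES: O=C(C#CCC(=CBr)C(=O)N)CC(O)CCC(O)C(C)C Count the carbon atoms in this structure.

Count every carbon token in the SMILES (each C, including those in ring-closure positions and inside branches).
Carbon count: 15.

15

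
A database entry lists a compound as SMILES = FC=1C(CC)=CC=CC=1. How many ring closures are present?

In SMILES, each pair of matching ring-closure digits denotes one ring-closing bond; the number of such bonds equals the number of independent rings.
Ring-closure bonds here: 1.

1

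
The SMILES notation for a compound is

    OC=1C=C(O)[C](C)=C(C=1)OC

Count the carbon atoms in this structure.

Count every carbon token in the SMILES (each C, including those in ring-closure positions and inside branches).
Carbon count: 8.

8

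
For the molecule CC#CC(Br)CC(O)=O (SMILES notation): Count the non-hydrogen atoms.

Every atom symbol written in the SMILES (organic subset) is one heavy atom; implicit H are not written.
Heavy atoms by element → Br:1, C:6, O:2.
Total: 9.

9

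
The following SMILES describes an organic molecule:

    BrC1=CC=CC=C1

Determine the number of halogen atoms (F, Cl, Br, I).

1

Halogen atoms appear at heavy-atom position 1 (1×Br).
Halogen count: 1.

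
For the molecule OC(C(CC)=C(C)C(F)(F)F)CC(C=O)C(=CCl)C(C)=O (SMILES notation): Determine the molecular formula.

C14H18ClF3O3

Walk through each heavy atom and fill implicit hydrogens from standard valence (C 4, N 3, O 2, S 2, halogen 1):
  atom 1: O, bond orders sum to 1 (valence 2) → 1 H
  atom 2: C, bond orders sum to 3 (valence 4) → 1 H
  atom 3: C, bond orders sum to 4 (valence 4) → 0 H
  atom 4: C, bond orders sum to 2 (valence 4) → 2 H
  atom 5: C, bond orders sum to 1 (valence 4) → 3 H
  atom 6: C, bond orders sum to 4 (valence 4) → 0 H
  atom 7: C, bond orders sum to 1 (valence 4) → 3 H
  atom 8: C, bond orders sum to 4 (valence 4) → 0 H
  atom 9: F (halogen, monovalent) → 0 H
  atom 10: F (halogen, monovalent) → 0 H
  atom 11: F (halogen, monovalent) → 0 H
  atom 12: C, bond orders sum to 2 (valence 4) → 2 H
  atom 13: C, bond orders sum to 3 (valence 4) → 1 H
  atom 14: C, bond orders sum to 3 (valence 4) → 1 H
  atom 15: O, bond orders sum to 2 (valence 2) → 0 H
  atom 16: C, bond orders sum to 4 (valence 4) → 0 H
  atom 17: C, bond orders sum to 3 (valence 4) → 1 H
  atom 18: Cl (halogen, monovalent) → 0 H
  atom 19: C, bond orders sum to 4 (valence 4) → 0 H
  atom 20: C, bond orders sum to 1 (valence 4) → 3 H
  atom 21: O, bond orders sum to 2 (valence 2) → 0 H
Totals → C:14, H:18, Cl:1, F:3, O:3.
In Hill order: C14H18ClF3O3.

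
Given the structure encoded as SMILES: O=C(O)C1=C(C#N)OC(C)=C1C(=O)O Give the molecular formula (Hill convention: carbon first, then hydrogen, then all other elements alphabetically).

Walk through each heavy atom and fill implicit hydrogens from standard valence (C 4, N 3, O 2, S 2, halogen 1):
  atom 1: O, bond orders sum to 2 (valence 2) → 0 H
  atom 2: C, bond orders sum to 4 (valence 4) → 0 H
  atom 3: O, bond orders sum to 1 (valence 2) → 1 H
  atom 4: C, bond orders sum to 4 (valence 4) → 0 H
  atom 5: C, bond orders sum to 4 (valence 4) → 0 H
  atom 6: C, bond orders sum to 4 (valence 4) → 0 H
  atom 7: N, bond orders sum to 3 (valence 3) → 0 H
  atom 8: O, bond orders sum to 2 (valence 2) → 0 H
  atom 9: C, bond orders sum to 4 (valence 4) → 0 H
  atom 10: C, bond orders sum to 1 (valence 4) → 3 H
  atom 11: C, bond orders sum to 4 (valence 4) → 0 H
  atom 12: C, bond orders sum to 4 (valence 4) → 0 H
  atom 13: O, bond orders sum to 2 (valence 2) → 0 H
  atom 14: O, bond orders sum to 1 (valence 2) → 1 H
Totals → C:8, H:5, N:1, O:5.

C8H5NO5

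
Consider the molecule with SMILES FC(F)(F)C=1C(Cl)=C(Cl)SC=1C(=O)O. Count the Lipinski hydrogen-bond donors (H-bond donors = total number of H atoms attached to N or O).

1

Donors: find every N or O and count the H atoms it carries.
  atom 13 (O): bond orders sum to 2 → 0 H
  atom 14 (O): bond orders sum to 1 → 1 H
Lipinski HBD = 1.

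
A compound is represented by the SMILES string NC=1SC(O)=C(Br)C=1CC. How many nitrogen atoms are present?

1

Scan the SMILES for N atoms (remember two-letter symbols like Cl and Br are single atoms).
Nitrogen count: 1.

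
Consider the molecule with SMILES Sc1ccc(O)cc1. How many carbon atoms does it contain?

6

Count every carbon token in the SMILES (each C, including those in ring-closure positions and inside branches).
Carbon count: 6.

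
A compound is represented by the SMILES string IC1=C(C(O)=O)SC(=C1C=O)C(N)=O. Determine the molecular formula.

C7H4INO4S

Walk through each heavy atom and fill implicit hydrogens from standard valence (C 4, N 3, O 2, S 2, halogen 1):
  atom 1: I (halogen, monovalent) → 0 H
  atom 2: C, bond orders sum to 4 (valence 4) → 0 H
  atom 3: C, bond orders sum to 4 (valence 4) → 0 H
  atom 4: C, bond orders sum to 4 (valence 4) → 0 H
  atom 5: O, bond orders sum to 1 (valence 2) → 1 H
  atom 6: O, bond orders sum to 2 (valence 2) → 0 H
  atom 7: S, bond orders sum to 2 (valence 2) → 0 H
  atom 8: C, bond orders sum to 4 (valence 4) → 0 H
  atom 9: C, bond orders sum to 4 (valence 4) → 0 H
  atom 10: C, bond orders sum to 3 (valence 4) → 1 H
  atom 11: O, bond orders sum to 2 (valence 2) → 0 H
  atom 12: C, bond orders sum to 4 (valence 4) → 0 H
  atom 13: N, bond orders sum to 1 (valence 3) → 2 H
  atom 14: O, bond orders sum to 2 (valence 2) → 0 H
Totals → C:7, H:4, I:1, N:1, O:4, S:1.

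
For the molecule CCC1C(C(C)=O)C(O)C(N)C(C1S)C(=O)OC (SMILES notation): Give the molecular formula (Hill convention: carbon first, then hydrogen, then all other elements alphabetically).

C12H21NO4S

Walk through each heavy atom and fill implicit hydrogens from standard valence (C 4, N 3, O 2, S 2, halogen 1):
  atom 1: C, bond orders sum to 1 (valence 4) → 3 H
  atom 2: C, bond orders sum to 2 (valence 4) → 2 H
  atom 3: C, bond orders sum to 3 (valence 4) → 1 H
  atom 4: C, bond orders sum to 3 (valence 4) → 1 H
  atom 5: C, bond orders sum to 4 (valence 4) → 0 H
  atom 6: C, bond orders sum to 1 (valence 4) → 3 H
  atom 7: O, bond orders sum to 2 (valence 2) → 0 H
  atom 8: C, bond orders sum to 3 (valence 4) → 1 H
  atom 9: O, bond orders sum to 1 (valence 2) → 1 H
  atom 10: C, bond orders sum to 3 (valence 4) → 1 H
  atom 11: N, bond orders sum to 1 (valence 3) → 2 H
  atom 12: C, bond orders sum to 3 (valence 4) → 1 H
  atom 13: C, bond orders sum to 3 (valence 4) → 1 H
  atom 14: S, bond orders sum to 1 (valence 2) → 1 H
  atom 15: C, bond orders sum to 4 (valence 4) → 0 H
  atom 16: O, bond orders sum to 2 (valence 2) → 0 H
  atom 17: O, bond orders sum to 2 (valence 2) → 0 H
  atom 18: C, bond orders sum to 1 (valence 4) → 3 H
Totals → C:12, H:21, N:1, O:4, S:1.
In Hill order: C12H21NO4S.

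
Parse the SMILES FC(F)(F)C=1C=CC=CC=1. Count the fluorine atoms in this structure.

3

Scan the SMILES for F atoms (remember two-letter symbols like Cl and Br are single atoms).
Fluorine count: 3.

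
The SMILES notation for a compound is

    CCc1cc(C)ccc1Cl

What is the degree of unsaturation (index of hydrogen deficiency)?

4

Molecular formula: C9H11Cl.
DoU = (2C + 2 + N − H − X) / 2, where X is the halogen count and O/S are ignored.
    = (2·9 + 2 + 0 − 11 − 1) / 2 = 8 / 2 = 4.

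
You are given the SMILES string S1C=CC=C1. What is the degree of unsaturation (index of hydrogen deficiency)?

3

Degree of unsaturation = (number of rings) + (number of π bonds).
Ring closures in the SMILES: 1.
π bonds: 2 double bonds (each 1 DoU) → 2 DoU from unsaturation.
Total DoU = 1 + 2 = 3.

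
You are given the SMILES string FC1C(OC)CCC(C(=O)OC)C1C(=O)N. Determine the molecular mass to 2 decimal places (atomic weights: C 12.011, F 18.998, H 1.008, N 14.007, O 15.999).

233.24 g/mol

First, the molecular formula is C10H16FNO4 (counting implicit H from valence).
  C: 10 × 12.011 = 120.110
  F: 1 × 18.998 = 18.998
  H: 16 × 1.008 = 16.128
  N: 1 × 14.007 = 14.007
  O: 4 × 15.999 = 63.996
Sum: 10×12.011 + 1×18.998 + 16×1.008 + 1×14.007 + 4×15.999 = 233.239 → 233.24 g/mol.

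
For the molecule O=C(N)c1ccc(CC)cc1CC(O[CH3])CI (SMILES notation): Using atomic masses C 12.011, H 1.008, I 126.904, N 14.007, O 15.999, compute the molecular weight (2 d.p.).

347.20 g/mol

First, the molecular formula is C13H18INO2 (counting implicit H from valence).
  C: 13 × 12.011 = 156.143
  H: 18 × 1.008 = 18.144
  I: 1 × 126.904 = 126.904
  N: 1 × 14.007 = 14.007
  O: 2 × 15.999 = 31.998
Sum: 13×12.011 + 18×1.008 + 1×126.904 + 1×14.007 + 2×15.999 = 347.196 → 347.20 g/mol.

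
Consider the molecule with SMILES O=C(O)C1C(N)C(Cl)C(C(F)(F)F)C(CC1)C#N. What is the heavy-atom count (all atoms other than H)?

18

Every atom symbol written in the SMILES (organic subset) is one heavy atom; implicit H are not written.
Heavy atoms by element → C:10, Cl:1, F:3, N:2, O:2.
Total: 18.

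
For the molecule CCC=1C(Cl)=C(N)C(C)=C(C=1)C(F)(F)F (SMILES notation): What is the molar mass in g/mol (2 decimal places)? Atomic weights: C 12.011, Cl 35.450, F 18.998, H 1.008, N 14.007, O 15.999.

First, the molecular formula is C10H11ClF3N (counting implicit H from valence).
  C: 10 × 12.011 = 120.110
  Cl: 1 × 35.450 = 35.450
  F: 3 × 18.998 = 56.994
  H: 11 × 1.008 = 11.088
  N: 1 × 14.007 = 14.007
Sum: 10×12.011 + 1×35.450 + 3×18.998 + 11×1.008 + 1×14.007 = 237.649 → 237.65 g/mol.

237.65 g/mol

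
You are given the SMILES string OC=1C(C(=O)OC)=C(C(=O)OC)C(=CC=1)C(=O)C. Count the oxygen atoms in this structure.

6

Scan the SMILES for O atoms (remember two-letter symbols like Cl and Br are single atoms).
Oxygen count: 6.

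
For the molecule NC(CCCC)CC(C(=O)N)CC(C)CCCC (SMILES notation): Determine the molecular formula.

Walk through each heavy atom and fill implicit hydrogens from standard valence (C 4, N 3, O 2, S 2, halogen 1):
  atom 1: N, bond orders sum to 1 (valence 3) → 2 H
  atom 2: C, bond orders sum to 3 (valence 4) → 1 H
  atom 3: C, bond orders sum to 2 (valence 4) → 2 H
  atom 4: C, bond orders sum to 2 (valence 4) → 2 H
  atom 5: C, bond orders sum to 2 (valence 4) → 2 H
  atom 6: C, bond orders sum to 1 (valence 4) → 3 H
  atom 7: C, bond orders sum to 2 (valence 4) → 2 H
  atom 8: C, bond orders sum to 3 (valence 4) → 1 H
  atom 9: C, bond orders sum to 4 (valence 4) → 0 H
  atom 10: O, bond orders sum to 2 (valence 2) → 0 H
  atom 11: N, bond orders sum to 1 (valence 3) → 2 H
  atom 12: C, bond orders sum to 2 (valence 4) → 2 H
  atom 13: C, bond orders sum to 3 (valence 4) → 1 H
  atom 14: C, bond orders sum to 1 (valence 4) → 3 H
  atom 15: C, bond orders sum to 2 (valence 4) → 2 H
  atom 16: C, bond orders sum to 2 (valence 4) → 2 H
  atom 17: C, bond orders sum to 2 (valence 4) → 2 H
  atom 18: C, bond orders sum to 1 (valence 4) → 3 H
Totals → C:15, H:32, N:2, O:1.
In Hill order: C15H32N2O.

C15H32N2O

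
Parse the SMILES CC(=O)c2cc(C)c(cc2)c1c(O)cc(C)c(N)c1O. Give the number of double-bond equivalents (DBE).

Molecular formula: C16H17NO3.
DoU = (2C + 2 + N − H − X) / 2, where X is the halogen count and O/S are ignored.
    = (2·16 + 2 + 1 − 17 − 0) / 2 = 18 / 2 = 9.

9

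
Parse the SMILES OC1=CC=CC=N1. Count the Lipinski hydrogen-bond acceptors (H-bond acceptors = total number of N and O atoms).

2

N atoms: 1; O atoms: 1.
Lipinski HBA = 1 + 1 = 2.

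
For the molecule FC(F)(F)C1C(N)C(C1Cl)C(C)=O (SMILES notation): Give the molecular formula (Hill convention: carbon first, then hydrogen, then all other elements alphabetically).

Walk through each heavy atom and fill implicit hydrogens from standard valence (C 4, N 3, O 2, S 2, halogen 1):
  atom 1: F (halogen, monovalent) → 0 H
  atom 2: C, bond orders sum to 4 (valence 4) → 0 H
  atom 3: F (halogen, monovalent) → 0 H
  atom 4: F (halogen, monovalent) → 0 H
  atom 5: C, bond orders sum to 3 (valence 4) → 1 H
  atom 6: C, bond orders sum to 3 (valence 4) → 1 H
  atom 7: N, bond orders sum to 1 (valence 3) → 2 H
  atom 8: C, bond orders sum to 3 (valence 4) → 1 H
  atom 9: C, bond orders sum to 3 (valence 4) → 1 H
  atom 10: Cl (halogen, monovalent) → 0 H
  atom 11: C, bond orders sum to 4 (valence 4) → 0 H
  atom 12: C, bond orders sum to 1 (valence 4) → 3 H
  atom 13: O, bond orders sum to 2 (valence 2) → 0 H
Totals → C:7, H:9, Cl:1, F:3, N:1, O:1.
In Hill order: C7H9ClF3NO.

C7H9ClF3NO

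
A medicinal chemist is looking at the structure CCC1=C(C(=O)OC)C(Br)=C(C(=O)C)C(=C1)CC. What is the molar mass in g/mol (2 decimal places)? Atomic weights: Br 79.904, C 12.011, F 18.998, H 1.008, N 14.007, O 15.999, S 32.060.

313.19 g/mol

First, the molecular formula is C14H17BrO3 (counting implicit H from valence).
  Br: 1 × 79.904 = 79.904
  C: 14 × 12.011 = 168.154
  H: 17 × 1.008 = 17.136
  O: 3 × 15.999 = 47.997
Sum: 1×79.904 + 14×12.011 + 17×1.008 + 3×15.999 = 313.191 → 313.19 g/mol.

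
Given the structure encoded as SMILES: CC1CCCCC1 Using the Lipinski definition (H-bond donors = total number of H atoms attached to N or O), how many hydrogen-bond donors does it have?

0

Donors: find every N or O and count the H atoms it carries.
  (no N or O atoms present)
Lipinski HBD = 0.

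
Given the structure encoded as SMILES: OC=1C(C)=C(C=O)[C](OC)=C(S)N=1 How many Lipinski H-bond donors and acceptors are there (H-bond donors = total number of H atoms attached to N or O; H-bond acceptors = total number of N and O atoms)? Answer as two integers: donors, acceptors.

Donors: find every N or O and count the H atoms it carries.
  atom 1 (O): bond orders sum to 1 → 1 H
  atom 7 (O): bond orders sum to 2 → 0 H
  atom 9 (O): bond orders sum to 2 → 0 H
  atom 13 (N): bond orders sum to 3 → 0 H
Lipinski HBD = 1.
Acceptors: N atoms = 1, O atoms = 3 → HBA = 4.

1, 4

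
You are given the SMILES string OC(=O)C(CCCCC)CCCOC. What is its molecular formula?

C11H22O3

Walk through each heavy atom and fill implicit hydrogens from standard valence (C 4, N 3, O 2, S 2, halogen 1):
  atom 1: O, bond orders sum to 1 (valence 2) → 1 H
  atom 2: C, bond orders sum to 4 (valence 4) → 0 H
  atom 3: O, bond orders sum to 2 (valence 2) → 0 H
  atom 4: C, bond orders sum to 3 (valence 4) → 1 H
  atom 5: C, bond orders sum to 2 (valence 4) → 2 H
  atom 6: C, bond orders sum to 2 (valence 4) → 2 H
  atom 7: C, bond orders sum to 2 (valence 4) → 2 H
  atom 8: C, bond orders sum to 2 (valence 4) → 2 H
  atom 9: C, bond orders sum to 1 (valence 4) → 3 H
  atom 10: C, bond orders sum to 2 (valence 4) → 2 H
  atom 11: C, bond orders sum to 2 (valence 4) → 2 H
  atom 12: C, bond orders sum to 2 (valence 4) → 2 H
  atom 13: O, bond orders sum to 2 (valence 2) → 0 H
  atom 14: C, bond orders sum to 1 (valence 4) → 3 H
Totals → C:11, H:22, O:3.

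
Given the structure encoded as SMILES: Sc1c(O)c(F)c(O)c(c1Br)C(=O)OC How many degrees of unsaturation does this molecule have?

5

Molecular formula: C8H6BrFO4S.
DoU = (2C + 2 + N − H − X) / 2, where X is the halogen count and O/S are ignored.
    = (2·8 + 2 + 0 − 6 − 2) / 2 = 10 / 2 = 5.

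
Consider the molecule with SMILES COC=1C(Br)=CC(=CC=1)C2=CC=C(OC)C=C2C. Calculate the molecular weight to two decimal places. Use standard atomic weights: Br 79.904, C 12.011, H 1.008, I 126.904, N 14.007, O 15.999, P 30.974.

307.19 g/mol

First, the molecular formula is C15H15BrO2 (counting implicit H from valence).
  Br: 1 × 79.904 = 79.904
  C: 15 × 12.011 = 180.165
  H: 15 × 1.008 = 15.120
  O: 2 × 15.999 = 31.998
Sum: 1×79.904 + 15×12.011 + 15×1.008 + 2×15.999 = 307.187 → 307.19 g/mol.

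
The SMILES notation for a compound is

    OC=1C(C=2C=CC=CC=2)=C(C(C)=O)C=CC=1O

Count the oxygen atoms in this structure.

Scan the SMILES for O atoms (remember two-letter symbols like Cl and Br are single atoms).
Oxygen count: 3.

3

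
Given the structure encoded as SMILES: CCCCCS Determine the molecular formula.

Walk through each heavy atom and fill implicit hydrogens from standard valence (C 4, N 3, O 2, S 2, halogen 1):
  atom 1: C, bond orders sum to 1 (valence 4) → 3 H
  atom 2: C, bond orders sum to 2 (valence 4) → 2 H
  atom 3: C, bond orders sum to 2 (valence 4) → 2 H
  atom 4: C, bond orders sum to 2 (valence 4) → 2 H
  atom 5: C, bond orders sum to 2 (valence 4) → 2 H
  atom 6: S, bond orders sum to 1 (valence 2) → 1 H
Totals → C:5, H:12, S:1.

C5H12S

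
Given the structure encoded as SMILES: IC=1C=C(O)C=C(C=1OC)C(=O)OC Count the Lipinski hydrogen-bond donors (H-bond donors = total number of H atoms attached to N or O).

1

Donors: find every N or O and count the H atoms it carries.
  atom 5 (O): bond orders sum to 1 → 1 H
  atom 9 (O): bond orders sum to 2 → 0 H
  atom 12 (O): bond orders sum to 2 → 0 H
  atom 13 (O): bond orders sum to 2 → 0 H
Lipinski HBD = 1.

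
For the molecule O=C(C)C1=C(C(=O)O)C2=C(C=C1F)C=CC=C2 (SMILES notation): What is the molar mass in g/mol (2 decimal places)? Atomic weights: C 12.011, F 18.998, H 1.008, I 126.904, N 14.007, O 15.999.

232.21 g/mol

First, the molecular formula is C13H9FO3 (counting implicit H from valence).
  C: 13 × 12.011 = 156.143
  F: 1 × 18.998 = 18.998
  H: 9 × 1.008 = 9.072
  O: 3 × 15.999 = 47.997
Sum: 13×12.011 + 1×18.998 + 9×1.008 + 3×15.999 = 232.210 → 232.21 g/mol.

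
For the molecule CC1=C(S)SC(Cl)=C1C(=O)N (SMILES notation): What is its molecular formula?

C6H6ClNOS2

Walk through each heavy atom and fill implicit hydrogens from standard valence (C 4, N 3, O 2, S 2, halogen 1):
  atom 1: C, bond orders sum to 1 (valence 4) → 3 H
  atom 2: C, bond orders sum to 4 (valence 4) → 0 H
  atom 3: C, bond orders sum to 4 (valence 4) → 0 H
  atom 4: S, bond orders sum to 1 (valence 2) → 1 H
  atom 5: S, bond orders sum to 2 (valence 2) → 0 H
  atom 6: C, bond orders sum to 4 (valence 4) → 0 H
  atom 7: Cl (halogen, monovalent) → 0 H
  atom 8: C, bond orders sum to 4 (valence 4) → 0 H
  atom 9: C, bond orders sum to 4 (valence 4) → 0 H
  atom 10: O, bond orders sum to 2 (valence 2) → 0 H
  atom 11: N, bond orders sum to 1 (valence 3) → 2 H
Totals → C:6, H:6, Cl:1, N:1, O:1, S:2.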